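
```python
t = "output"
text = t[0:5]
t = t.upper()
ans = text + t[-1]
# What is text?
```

Trace:
`t = "output"` → t = 'output'
`text = t[0:5]` → text = 'outpu'
`t = t.upper()` → t = 'OUTPUT'
`ans = text + t[-1]` → ans = 'outpuT'
So text = 'outpu'

Answer: 'outpu'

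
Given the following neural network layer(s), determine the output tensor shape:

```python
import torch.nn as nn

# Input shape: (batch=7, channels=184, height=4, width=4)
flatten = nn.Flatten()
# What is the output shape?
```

Input: (7, 184, 4, 4) -> Output: (7, 2944)

Answer: (7, 2944)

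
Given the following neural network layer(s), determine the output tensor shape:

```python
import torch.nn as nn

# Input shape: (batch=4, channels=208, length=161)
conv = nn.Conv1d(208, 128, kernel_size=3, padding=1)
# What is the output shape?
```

Input: (4, 208, 161) -> Output: (4, 128, 161)

Answer: (4, 128, 161)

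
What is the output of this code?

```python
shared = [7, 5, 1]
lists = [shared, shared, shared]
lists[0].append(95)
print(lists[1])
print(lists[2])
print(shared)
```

Key concept: list of same reference.
Step by step:
`shared = [7, 5, 1]` → shared = [7, 5, 1]
`lists = [shared, shared, shared]` → lists = [[7, 5, 1], [7, 5, 1], [7, 5, 1]]
`lists[0].append(95)` → shared = [7, 5, 1, 95]; lists = [[7, 5, 1, 95], [7, 5, 1, 95], [7, 5, 1, 95]]
`print(lists[1])` → prints [7, 5, 1, 95]
`print(lists[2])` → prints [7, 5, 1, 95]
`print(shared)` → prints [7, 5, 1, 95]

Answer:
[7, 5, 1, 95]
[7, 5, 1, 95]
[7, 5, 1, 95]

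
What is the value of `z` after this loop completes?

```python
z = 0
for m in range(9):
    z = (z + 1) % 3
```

Increment mod 3, 9 times = 0
`z` takes the values: 0 → 1 → 2 → 0 → 1 → 2 → 0 → 1 → 2 → 0

Answer: 0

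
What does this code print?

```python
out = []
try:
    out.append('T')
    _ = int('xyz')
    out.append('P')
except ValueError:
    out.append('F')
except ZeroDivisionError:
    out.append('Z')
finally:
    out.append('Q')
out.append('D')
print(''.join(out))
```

Execution trace: 'T' (try body) → 'F' (except ValueError) → 'Q' (finally) → 'D' (after the try/except). Output: TFQD

Answer: TFQD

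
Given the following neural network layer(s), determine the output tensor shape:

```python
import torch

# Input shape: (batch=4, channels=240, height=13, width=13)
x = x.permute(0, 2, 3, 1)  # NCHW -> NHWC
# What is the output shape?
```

Input: (4, 240, 13, 13) -> Output: (4, 13, 13, 240)

Answer: (4, 13, 13, 240)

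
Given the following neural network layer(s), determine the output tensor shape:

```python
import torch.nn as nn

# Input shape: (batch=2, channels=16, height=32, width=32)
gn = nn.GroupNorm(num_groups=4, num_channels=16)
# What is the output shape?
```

Input: (2, 16, 32, 32) -> Output: (2, 16, 32, 32)

Answer: (2, 16, 32, 32)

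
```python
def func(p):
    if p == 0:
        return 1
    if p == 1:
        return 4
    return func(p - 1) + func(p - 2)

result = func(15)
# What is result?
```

Build up from base cases: func(0)=1, func(1)=4, func(2)=5, func(3)=9, func(4)=14, func(5)=23, func(6)=37, ..., func(15)=2817

Answer: 2817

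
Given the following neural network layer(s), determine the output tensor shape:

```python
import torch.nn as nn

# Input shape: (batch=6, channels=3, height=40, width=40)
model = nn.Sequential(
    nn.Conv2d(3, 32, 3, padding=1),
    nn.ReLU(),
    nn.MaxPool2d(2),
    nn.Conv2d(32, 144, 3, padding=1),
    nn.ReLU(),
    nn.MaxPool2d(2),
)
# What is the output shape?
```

Input: (6, 3, 40, 40) -> after first Conv2d: (6, 32, 40, 40) -> after first MaxPool2d: (6, 32, 20, 20) -> after second Conv2d: (6, 144, 20, 20) -> Output: (6, 144, 10, 10)

Answer: (6, 144, 10, 10)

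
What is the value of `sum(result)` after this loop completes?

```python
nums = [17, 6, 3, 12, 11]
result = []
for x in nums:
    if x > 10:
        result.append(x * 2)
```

Sum of doubled values > 10
`result` takes the values: [] → [34] → [34, 24] → [34, 24, 22]
So `sum(result)` = 80

Answer: 80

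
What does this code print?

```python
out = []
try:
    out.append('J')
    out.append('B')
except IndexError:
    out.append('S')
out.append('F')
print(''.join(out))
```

Execution trace: 'J' (try body) → 'B' (try body, no exception) → 'F' (after the try/except). Output: JBF

Answer: JBF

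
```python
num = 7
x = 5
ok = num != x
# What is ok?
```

Trace:
`num = 7` → num = 7
`x = 5` → x = 5
`ok = num != x` → ok = True
So ok = True

Answer: True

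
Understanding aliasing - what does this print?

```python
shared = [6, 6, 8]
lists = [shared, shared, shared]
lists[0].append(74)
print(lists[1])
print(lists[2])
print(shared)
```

Key concept: list of same reference.
Step by step:
`shared = [6, 6, 8]` → shared = [6, 6, 8]
`lists = [shared, shared, shared]` → lists = [[6, 6, 8], [6, 6, 8], [6, 6, 8]]
`lists[0].append(74)` → shared = [6, 6, 8, 74]; lists = [[6, 6, 8, 74], [6, 6, 8, 74], [6, 6, 8, 74]]
`print(lists[1])` → prints [6, 6, 8, 74]
`print(lists[2])` → prints [6, 6, 8, 74]
`print(shared)` → prints [6, 6, 8, 74]

Answer:
[6, 6, 8, 74]
[6, 6, 8, 74]
[6, 6, 8, 74]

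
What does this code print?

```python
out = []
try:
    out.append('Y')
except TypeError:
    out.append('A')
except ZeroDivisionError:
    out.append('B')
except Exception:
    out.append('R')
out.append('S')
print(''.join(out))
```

Execution trace: 'Y' (try body, no exception) → 'S' (after the try/except). Output: YS

Answer: YS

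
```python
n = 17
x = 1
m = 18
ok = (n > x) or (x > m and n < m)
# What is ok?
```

Trace:
`n = 17` → n = 17
`x = 1` → x = 1
`m = 18` → m = 18
`ok = (n > x) or (x > m and n < m)` → ok = True
So ok = True

Answer: True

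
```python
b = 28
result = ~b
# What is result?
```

Trace:
`b = 28` → b = 28
`result = ~b` → result = -29
So result = -29

Answer: -29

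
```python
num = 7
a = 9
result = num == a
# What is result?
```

Trace:
`num = 7` → num = 7
`a = 9` → a = 9
`result = num == a` → result = False
So result = False

Answer: False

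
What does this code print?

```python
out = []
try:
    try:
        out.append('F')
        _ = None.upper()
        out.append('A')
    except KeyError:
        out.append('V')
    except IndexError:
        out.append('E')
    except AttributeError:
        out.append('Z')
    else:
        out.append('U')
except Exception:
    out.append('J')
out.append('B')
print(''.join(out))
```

Execution trace: 'F' (inner try body) → 'Z' (inner except AttributeError) → 'B' (after the try/except). Output: FZB

Answer: FZB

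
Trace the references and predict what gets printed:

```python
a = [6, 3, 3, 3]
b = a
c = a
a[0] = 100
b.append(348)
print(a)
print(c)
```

Key concept: multiple aliases.
Step by step:
`a = [6, 3, 3, 3]` → a = [6, 3, 3, 3]
`b = a` → b = [6, 3, 3, 3] (same object as a)
`c = a` → c = [6, 3, 3, 3] (same object as a, b)
`a[0] = 100` → a = [100, 3, 3, 3] (same object as b, c); b = [100, 3, 3, 3] (same object as a, c); c = [100, 3, 3, 3] (same object as a, b)
`b.append(348)` → a = [100, 3, 3, 3, 348] (same object as b, c); b = [100, 3, 3, 3, 348] (same object as a, c); c = [100, 3, 3, 3, 348] (same object as a, b)
`print(a)` → prints [100, 3, 3, 3, 348]
`print(c)` → prints [100, 3, 3, 3, 348]

Answer:
[100, 3, 3, 3, 348]
[100, 3, 3, 3, 348]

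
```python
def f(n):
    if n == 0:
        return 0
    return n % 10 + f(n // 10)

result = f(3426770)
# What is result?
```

Sum of digits of 3426770: 0 + 7 + 7 + 6 + 2 + 4 + 3 = 29

Answer: 29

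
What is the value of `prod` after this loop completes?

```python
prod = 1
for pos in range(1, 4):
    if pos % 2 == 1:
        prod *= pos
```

Product of odd numbers 1 to 3
`prod` takes the values: 1 → 3

Answer: 3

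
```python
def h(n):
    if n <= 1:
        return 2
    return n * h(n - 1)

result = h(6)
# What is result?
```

h(6) = 6 * 5 * 4 * 3 * 2 * 2 = 1440

Answer: 1440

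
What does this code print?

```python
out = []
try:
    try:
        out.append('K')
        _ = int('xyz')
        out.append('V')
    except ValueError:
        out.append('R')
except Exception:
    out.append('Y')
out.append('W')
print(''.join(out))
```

Execution trace: 'K' (inner try body) → 'R' (inner except ValueError) → 'W' (after the try/except). Output: KRW

Answer: KRW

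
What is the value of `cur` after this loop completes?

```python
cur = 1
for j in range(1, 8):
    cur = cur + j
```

Start at 1, add 1 through 7
`cur` takes the values: 1 → 2 → 4 → 7 → 11 → 16 → 22 → 29

Answer: 29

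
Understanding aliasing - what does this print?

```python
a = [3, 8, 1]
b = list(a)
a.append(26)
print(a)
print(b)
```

Key concept: list() constructor creates copy.
Step by step:
`a = [3, 8, 1]` → a = [3, 8, 1]
`b = list(a)` → b = [3, 8, 1]
`a.append(26)` → a = [3, 8, 1, 26]
`print(a)` → prints [3, 8, 1, 26]
`print(b)` → prints [3, 8, 1]

Answer:
[3, 8, 1, 26]
[3, 8, 1]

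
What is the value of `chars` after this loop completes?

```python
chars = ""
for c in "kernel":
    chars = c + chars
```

Reverse 'kernel'
`chars` takes the values: "" → "k" → "ek" → "rek" → "nrek" → "enrek" → "lenrek"

Answer: "lenrek"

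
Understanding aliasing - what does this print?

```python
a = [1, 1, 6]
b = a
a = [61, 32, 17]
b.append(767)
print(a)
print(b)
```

Key concept: rebinding vs mutation: a is rebound to a new list, b still points at the original.
Step by step:
`a = [1, 1, 6]` → a = [1, 1, 6]
`b = a` → b = [1, 1, 6] (same object as a)
`a = [61, 32, 17]` → a = [61, 32, 17]
`b.append(767)` → b = [1, 1, 6, 767]
`print(a)` → prints [61, 32, 17]
`print(b)` → prints [1, 1, 6, 767]

Answer:
[61, 32, 17]
[1, 1, 6, 767]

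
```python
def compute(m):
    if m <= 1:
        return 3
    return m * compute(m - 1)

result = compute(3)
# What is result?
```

compute(3) = 3 * 2 * 3 = 18

Answer: 18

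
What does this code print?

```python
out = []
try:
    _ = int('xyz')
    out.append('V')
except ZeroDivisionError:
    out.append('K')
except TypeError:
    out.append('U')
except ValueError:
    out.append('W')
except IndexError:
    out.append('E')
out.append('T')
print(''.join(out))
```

Execution trace: 'W' (except ValueError) → 'T' (after the try/except). Output: WT

Answer: WT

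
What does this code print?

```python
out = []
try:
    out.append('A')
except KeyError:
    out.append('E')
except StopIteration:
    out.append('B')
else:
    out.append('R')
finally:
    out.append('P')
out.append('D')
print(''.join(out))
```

Execution trace: 'A' (try body, no exception) → 'R' (else) → 'P' (finally) → 'D' (after the try/except). Output: ARPD

Answer: ARPD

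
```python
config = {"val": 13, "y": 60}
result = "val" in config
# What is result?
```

Trace:
`config = {"val": 13, "y": 60}` → config = {'val': 13, 'y': 60}
`result = "val" in config` → result = True
So result = True

Answer: True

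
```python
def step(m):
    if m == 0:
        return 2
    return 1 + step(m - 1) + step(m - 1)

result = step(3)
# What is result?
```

step(m) = 1 + 2·step(m-1), step(0)=2. Closed form: (2+1)·2^3 - 1 = 23.

Answer: 23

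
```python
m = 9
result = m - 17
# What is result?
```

Trace:
`m = 9` → m = 9
`result = m - 17` → result = -8
So result = -8

Answer: -8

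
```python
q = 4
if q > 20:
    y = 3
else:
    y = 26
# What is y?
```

Trace:
`q = 4` → q = 4
`if q > 20: ...` → q > 20 is False, take else branch → y = 26
So y = 26

Answer: 26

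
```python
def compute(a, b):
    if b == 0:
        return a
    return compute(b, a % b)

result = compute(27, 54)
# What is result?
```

compute(27, 54) -> compute(54, 27) -> compute(27, 0) -> 27

Answer: 27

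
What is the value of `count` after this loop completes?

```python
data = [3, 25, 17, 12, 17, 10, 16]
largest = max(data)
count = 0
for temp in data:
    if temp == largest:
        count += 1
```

Count of max value 25 in [3, 25, 17, 12, 17, 10, 16]
`count` takes the values: 0 → 1

Answer: 1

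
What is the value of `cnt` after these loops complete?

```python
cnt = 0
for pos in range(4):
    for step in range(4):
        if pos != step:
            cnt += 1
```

4² - 4 (exclude diagonal)
`cnt` takes the values: 0 → 1 → 2 → 3 → 4 → 5 → 6 → 7 → 8 → 9 → 10 → 11 → 12

Answer: 12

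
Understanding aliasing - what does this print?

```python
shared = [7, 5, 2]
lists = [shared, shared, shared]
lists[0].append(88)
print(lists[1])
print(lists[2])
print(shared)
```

Key concept: list of same reference.
Step by step:
`shared = [7, 5, 2]` → shared = [7, 5, 2]
`lists = [shared, shared, shared]` → lists = [[7, 5, 2], [7, 5, 2], [7, 5, 2]]
`lists[0].append(88)` → shared = [7, 5, 2, 88]; lists = [[7, 5, 2, 88], [7, 5, 2, 88], [7, 5, 2, 88]]
`print(lists[1])` → prints [7, 5, 2, 88]
`print(lists[2])` → prints [7, 5, 2, 88]
`print(shared)` → prints [7, 5, 2, 88]

Answer:
[7, 5, 2, 88]
[7, 5, 2, 88]
[7, 5, 2, 88]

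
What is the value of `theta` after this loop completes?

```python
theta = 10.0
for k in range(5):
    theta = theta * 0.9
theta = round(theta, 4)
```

Exponential decay: 10.0 * 0.9^5
`theta` takes the values: 10.0 → 9.0 → 8.1 → 7.29 → 6.561 → 5.9049

Answer: 5.9049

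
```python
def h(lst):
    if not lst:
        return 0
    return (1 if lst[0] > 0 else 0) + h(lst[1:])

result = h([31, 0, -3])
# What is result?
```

Count of positive elements in [31, 0, -3] = 1

Answer: 1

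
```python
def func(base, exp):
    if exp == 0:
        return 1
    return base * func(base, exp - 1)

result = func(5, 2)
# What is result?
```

func(5, 2) = 5 * 5 = 25

Answer: 25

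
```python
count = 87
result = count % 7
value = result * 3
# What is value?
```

Trace:
`count = 87` → count = 87
`result = count % 7` → result = 3
`value = result * 3` → value = 9
So value = 9

Answer: 9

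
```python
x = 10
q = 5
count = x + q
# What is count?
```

Trace:
`x = 10` → x = 10
`q = 5` → q = 5
`count = x + q` → count = 15
So count = 15

Answer: 15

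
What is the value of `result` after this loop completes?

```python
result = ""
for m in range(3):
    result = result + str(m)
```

Concatenate digits 0 to 2
`result` takes the values: "" → "0" → "01" → "012"

Answer: "012"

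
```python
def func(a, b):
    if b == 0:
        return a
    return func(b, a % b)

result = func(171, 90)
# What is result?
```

func(171, 90) -> func(90, 81) -> func(81, 9) -> func(9, 0) -> 9

Answer: 9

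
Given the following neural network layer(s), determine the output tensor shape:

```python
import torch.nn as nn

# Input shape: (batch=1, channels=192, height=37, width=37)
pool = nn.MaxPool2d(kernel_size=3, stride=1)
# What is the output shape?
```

Input: (1, 192, 37, 37) -> Output: (1, 192, 35, 35)

Answer: (1, 192, 35, 35)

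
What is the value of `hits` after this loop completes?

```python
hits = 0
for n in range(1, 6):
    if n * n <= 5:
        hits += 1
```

Count numbers where n² ≤ 5
`hits` takes the values: 0 → 1 → 2

Answer: 2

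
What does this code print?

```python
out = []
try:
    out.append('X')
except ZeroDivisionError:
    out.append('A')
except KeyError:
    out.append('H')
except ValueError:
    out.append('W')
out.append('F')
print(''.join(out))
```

Execution trace: 'X' (try body, no exception) → 'F' (after the try/except). Output: XF

Answer: XF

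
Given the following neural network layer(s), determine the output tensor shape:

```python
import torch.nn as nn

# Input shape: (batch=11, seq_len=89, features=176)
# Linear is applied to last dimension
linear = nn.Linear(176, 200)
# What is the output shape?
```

Input: (11, 89, 176) -> Output: (11, 89, 200)

Answer: (11, 89, 200)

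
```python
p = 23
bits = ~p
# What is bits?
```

Trace:
`p = 23` → p = 23
`bits = ~p` → bits = -24
So bits = -24

Answer: -24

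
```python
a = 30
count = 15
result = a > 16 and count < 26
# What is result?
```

Trace:
`a = 30` → a = 30
`count = 15` → count = 15
`result = a > 16 and count < 26` → result = True
So result = True

Answer: True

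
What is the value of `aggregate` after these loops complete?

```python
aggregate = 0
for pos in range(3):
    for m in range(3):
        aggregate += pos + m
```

Sum of all pos+m for pos,m in 3x3
`aggregate` takes the values: 0 → 1 → 3 → 4 → 6 → 9 → 11 → 14 → 18

Answer: 18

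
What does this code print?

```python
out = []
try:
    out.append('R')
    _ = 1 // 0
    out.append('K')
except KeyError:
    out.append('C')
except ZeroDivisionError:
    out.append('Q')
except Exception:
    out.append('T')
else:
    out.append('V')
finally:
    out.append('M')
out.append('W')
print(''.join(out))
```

Execution trace: 'R' (try body) → 'Q' (except ZeroDivisionError) → 'M' (finally) → 'W' (after the try/except). Output: RQMW

Answer: RQMW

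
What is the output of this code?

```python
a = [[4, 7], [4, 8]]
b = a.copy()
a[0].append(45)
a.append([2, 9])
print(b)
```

Key concept: shallow copy with nested lists.
Step by step:
`a = [[4, 7], [4, 8]]` → a = [[4, 7], [4, 8]]
`b = a.copy()` → b = [[4, 7], [4, 8]]
`a[0].append(45)` → a = [[4, 7, 45], [4, 8]]; b = [[4, 7, 45], [4, 8]]
`a.append([2, 9])` → a = [[4, 7, 45], [4, 8], [2, 9]]
`print(b)` → prints [[4, 7, 45], [4, 8]]

Answer: [[4, 7, 45], [4, 8]]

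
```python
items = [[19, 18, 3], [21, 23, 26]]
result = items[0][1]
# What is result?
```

Trace:
`items = [[19, 18, 3], [21, 23, 26]]` → items = [[19, 18, 3], [21, 23, 26]]
`result = items[0][1]` → result = 18
So result = 18

Answer: 18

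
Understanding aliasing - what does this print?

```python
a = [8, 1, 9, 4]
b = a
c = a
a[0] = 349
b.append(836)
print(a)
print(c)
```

Key concept: multiple aliases.
Step by step:
`a = [8, 1, 9, 4]` → a = [8, 1, 9, 4]
`b = a` → b = [8, 1, 9, 4] (same object as a)
`c = a` → c = [8, 1, 9, 4] (same object as a, b)
`a[0] = 349` → a = [349, 1, 9, 4] (same object as b, c); b = [349, 1, 9, 4] (same object as a, c); c = [349, 1, 9, 4] (same object as a, b)
`b.append(836)` → a = [349, 1, 9, 4, 836] (same object as b, c); b = [349, 1, 9, 4, 836] (same object as a, c); c = [349, 1, 9, 4, 836] (same object as a, b)
`print(a)` → prints [349, 1, 9, 4, 836]
`print(c)` → prints [349, 1, 9, 4, 836]

Answer:
[349, 1, 9, 4, 836]
[349, 1, 9, 4, 836]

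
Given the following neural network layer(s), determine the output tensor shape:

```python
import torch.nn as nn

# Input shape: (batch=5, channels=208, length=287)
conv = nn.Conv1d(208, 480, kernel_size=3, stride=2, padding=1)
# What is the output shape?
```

Input: (5, 208, 287) -> Output: (5, 480, 144)

Answer: (5, 480, 144)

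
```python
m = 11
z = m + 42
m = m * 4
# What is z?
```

Trace:
`m = 11` → m = 11
`z = m + 42` → z = 53
`m = m * 4` → m = 44
So z = 53

Answer: 53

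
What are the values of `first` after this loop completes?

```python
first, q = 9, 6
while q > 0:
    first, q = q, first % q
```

GCD of 9 and 6
`first` takes the values: 9 → 6 → 3

Answer: 3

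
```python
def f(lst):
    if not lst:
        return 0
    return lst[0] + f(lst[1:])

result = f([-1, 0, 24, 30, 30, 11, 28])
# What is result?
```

(-1) + 0 + 24 + 30 + 30 + 11 + 28 + 0 = 122

Answer: 122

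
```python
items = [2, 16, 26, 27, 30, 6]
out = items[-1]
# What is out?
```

Trace:
`items = [2, 16, 26, 27, 30, 6]` → items = [2, 16, 26, 27, 30, 6]
`out = items[-1]` → out = 6
So out = 6

Answer: 6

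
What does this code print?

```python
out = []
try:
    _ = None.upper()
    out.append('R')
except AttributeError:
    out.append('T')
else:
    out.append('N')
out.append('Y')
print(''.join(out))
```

Execution trace: 'T' (except AttributeError) → 'Y' (after the try/except). Output: TY

Answer: TY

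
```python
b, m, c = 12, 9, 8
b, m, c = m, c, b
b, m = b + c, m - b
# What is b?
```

Trace:
`b, m, c = 12, 9, 8` → b = 12; m = 9; c = 8
`b, m, c = m, c, b` → b = 9; m = 8; c = 12
`b, m = b + c, m - b` → b = 21; m = -1
So b = 21

Answer: 21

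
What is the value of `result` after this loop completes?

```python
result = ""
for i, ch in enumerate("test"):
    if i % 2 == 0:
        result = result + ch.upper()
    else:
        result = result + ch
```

Uppercase even positions in 'test'
`result` takes the values: "" → "T" → "Te" → "TeS" → "TeSt"

Answer: "TeSt"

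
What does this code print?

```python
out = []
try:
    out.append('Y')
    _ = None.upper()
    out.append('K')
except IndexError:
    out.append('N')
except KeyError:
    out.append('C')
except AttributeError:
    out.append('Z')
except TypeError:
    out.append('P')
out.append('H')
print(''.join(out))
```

Execution trace: 'Y' (try body) → 'Z' (except AttributeError) → 'H' (after the try/except). Output: YZH

Answer: YZH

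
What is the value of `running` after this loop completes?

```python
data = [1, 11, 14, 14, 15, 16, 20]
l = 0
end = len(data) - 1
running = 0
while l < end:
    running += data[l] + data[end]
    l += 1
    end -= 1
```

Sum of pairs from ends
`running` takes the values: 0 → 21 → 48 → 77

Answer: 77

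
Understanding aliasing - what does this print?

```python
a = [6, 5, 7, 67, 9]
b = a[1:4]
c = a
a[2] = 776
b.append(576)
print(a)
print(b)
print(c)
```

Key concept: slice vs alias.
Step by step:
`a = [6, 5, 7, 67, 9]` → a = [6, 5, 7, 67, 9]
`b = a[1:4]` → b = [5, 7, 67]
`c = a` → c = [6, 5, 7, 67, 9] (same object as a)
`a[2] = 776` → a = [6, 5, 776, 67, 9] (same object as c); c = [6, 5, 776, 67, 9] (same object as a)
`b.append(576)` → b = [5, 7, 67, 576]
`print(a)` → prints [6, 5, 776, 67, 9]
`print(b)` → prints [5, 7, 67, 576]
`print(c)` → prints [6, 5, 776, 67, 9]

Answer:
[6, 5, 776, 67, 9]
[5, 7, 67, 576]
[6, 5, 776, 67, 9]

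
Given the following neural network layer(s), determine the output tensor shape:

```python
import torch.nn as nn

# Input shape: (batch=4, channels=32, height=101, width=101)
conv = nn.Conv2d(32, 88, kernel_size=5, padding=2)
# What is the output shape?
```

Input: (4, 32, 101, 101) -> Output: (4, 88, 101, 101)

Answer: (4, 88, 101, 101)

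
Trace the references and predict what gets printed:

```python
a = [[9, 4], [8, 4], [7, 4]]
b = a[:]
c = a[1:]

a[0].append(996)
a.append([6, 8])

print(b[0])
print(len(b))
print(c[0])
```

Key concept: slice with nested mutation.
Step by step:
`a = [[9, 4], [8, 4], [7, 4]]` → a = [[9, 4], [8, 4], [7, 4]]
`b = a[:]` → b = [[9, 4], [8, 4], [7, 4]]
`c = a[1:]` → c = [[8, 4], [7, 4]]
`a[0].append(996)` → a = [[9, 4, 996], [8, 4], [7, 4]]; b = [[9, 4, 996], [8, 4], [7, 4]]
`a.append([6, 8])` → a = [[9, 4, 996], [8, 4], [7, 4], [6, 8]]
`print(b[0])` → prints [9, 4, 996]
`print(len(b))` → prints 3
`print(c[0])` → prints [8, 4]

Answer:
[9, 4, 996]
3
[8, 4]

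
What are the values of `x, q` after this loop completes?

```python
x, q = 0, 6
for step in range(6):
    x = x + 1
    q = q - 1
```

x goes 0→6, q goes 6→0
`x, q` takes the values: (0, 6) → (1, 6) → (1, 5) → (2, 5) → (2, 4) → (3, 4) → (3, 3) → (4, 3) → (4, 2) → (5, 2) → (5, 1) → (6, 1) → (6, 0)

Answer: 6, 0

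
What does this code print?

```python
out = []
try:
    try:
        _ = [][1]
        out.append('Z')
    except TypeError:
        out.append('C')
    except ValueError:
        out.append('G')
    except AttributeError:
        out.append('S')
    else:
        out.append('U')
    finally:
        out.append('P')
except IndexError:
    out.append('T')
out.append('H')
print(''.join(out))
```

Execution trace: 'P' (finally) → 'T' (outer except IndexError) → 'H' (after the try/except). Output: PTH

Answer: PTH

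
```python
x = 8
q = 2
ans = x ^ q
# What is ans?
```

Trace:
`x = 8` → x = 8
`q = 2` → q = 2
`ans = x ^ q` → ans = 10
So ans = 10

Answer: 10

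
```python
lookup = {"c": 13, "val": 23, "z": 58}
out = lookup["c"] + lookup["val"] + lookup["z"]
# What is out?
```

Trace:
`lookup = {"c": 13, "val": 23, "z": 58}` → lookup = {'c': 13, 'val': 23, 'z': 58}
`out = lookup["c"] + lookup["val"] + lookup["z"]` → out = 94
So out = 94

Answer: 94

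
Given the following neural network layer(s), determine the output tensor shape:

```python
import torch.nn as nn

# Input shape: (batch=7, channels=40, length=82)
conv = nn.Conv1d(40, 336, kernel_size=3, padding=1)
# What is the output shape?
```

Input: (7, 40, 82) -> Output: (7, 336, 82)

Answer: (7, 336, 82)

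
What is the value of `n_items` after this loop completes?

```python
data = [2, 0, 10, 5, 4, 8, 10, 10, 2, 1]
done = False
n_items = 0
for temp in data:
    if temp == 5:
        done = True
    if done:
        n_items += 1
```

Count elements after first 5 in [2, 0, 10, 5, 4, 8, 10, 10, 2, 1]
`n_items` takes the values: 0 → 1 → 2 → 3 → 4 → 5 → 6 → 7

Answer: 7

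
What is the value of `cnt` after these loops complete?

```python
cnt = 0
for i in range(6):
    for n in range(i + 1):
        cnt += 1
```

Triangle: 1 + 2 + ... + 6
`cnt` takes the values: 0 → 1 → 2 → 3 → 4 → 5 → 6 → 7 → 8 → 9 → 10 → 11 → 12 → 13 → 14 → 15 → 16 → 17 → 18 → 19 → 20 → 21

Answer: 21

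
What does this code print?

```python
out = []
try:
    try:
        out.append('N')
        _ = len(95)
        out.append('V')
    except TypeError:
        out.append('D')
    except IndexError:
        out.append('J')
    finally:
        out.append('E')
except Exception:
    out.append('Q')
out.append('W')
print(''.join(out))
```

Execution trace: 'N' (inner try body) → 'D' (inner except TypeError) → 'E' (inner finally) → 'W' (after the try/except). Output: NDEW

Answer: NDEW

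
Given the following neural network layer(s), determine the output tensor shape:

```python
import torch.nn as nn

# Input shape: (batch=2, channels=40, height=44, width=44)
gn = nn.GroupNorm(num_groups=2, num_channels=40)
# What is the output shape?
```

Input: (2, 40, 44, 44) -> Output: (2, 40, 44, 44)

Answer: (2, 40, 44, 44)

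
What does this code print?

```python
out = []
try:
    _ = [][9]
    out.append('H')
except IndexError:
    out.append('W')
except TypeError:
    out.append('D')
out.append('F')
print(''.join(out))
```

Execution trace: 'W' (except IndexError) → 'F' (after the try/except). Output: WF

Answer: WF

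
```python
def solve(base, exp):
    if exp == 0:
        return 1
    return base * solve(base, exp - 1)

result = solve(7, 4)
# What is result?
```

solve(7, 4) = 7 * 7 * 7 * 7 = 2401

Answer: 2401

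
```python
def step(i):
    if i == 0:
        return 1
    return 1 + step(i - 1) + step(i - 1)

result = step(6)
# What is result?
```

step(i) = 1 + 2·step(i-1), step(0)=1. Closed form: (1+1)·2^6 - 1 = 127.

Answer: 127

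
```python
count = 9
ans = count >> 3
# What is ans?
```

Trace:
`count = 9` → count = 9
`ans = count >> 3` → ans = 1
So ans = 1

Answer: 1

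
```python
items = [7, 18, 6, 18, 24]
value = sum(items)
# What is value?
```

Trace:
`items = [7, 18, 6, 18, 24]` → items = [7, 18, 6, 18, 24]
`value = sum(items)` → value = 73
So value = 73

Answer: 73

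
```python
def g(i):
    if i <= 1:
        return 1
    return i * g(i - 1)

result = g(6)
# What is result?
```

g(6) = 6 * 5 * 4 * 3 * 2 * 1 = 720

Answer: 720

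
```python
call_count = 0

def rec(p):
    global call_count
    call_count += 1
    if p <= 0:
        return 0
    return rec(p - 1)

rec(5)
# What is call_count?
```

Linear recursion stepping by 1: 6 calls from p=5 down to ≤0.

Answer: 6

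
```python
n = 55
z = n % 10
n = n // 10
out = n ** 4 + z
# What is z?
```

Trace:
`n = 55` → n = 55
`z = n % 10` → z = 5
`n = n // 10` → n = 5
`out = n ** 4 + z` → out = 630
So z = 5

Answer: 5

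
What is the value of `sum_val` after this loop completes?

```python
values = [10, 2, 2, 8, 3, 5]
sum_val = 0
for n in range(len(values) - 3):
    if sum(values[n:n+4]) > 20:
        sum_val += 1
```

Count windows with sum > 20
`sum_val` takes the values: 0 → 1

Answer: 1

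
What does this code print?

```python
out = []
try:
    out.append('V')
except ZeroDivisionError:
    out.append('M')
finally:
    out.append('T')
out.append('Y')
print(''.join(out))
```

Execution trace: 'V' (try body, no exception) → 'T' (finally) → 'Y' (after the try/except). Output: VTY

Answer: VTY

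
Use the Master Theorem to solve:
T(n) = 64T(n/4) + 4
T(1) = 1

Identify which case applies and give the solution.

a=64, b=4, f(n)=4. log_4(64) = 3. Since c=0 < 3, Case 1 applies: T(n) = Θ(n^log_b(a)) = O(n^3).

Answer: O(n^3) - Case 1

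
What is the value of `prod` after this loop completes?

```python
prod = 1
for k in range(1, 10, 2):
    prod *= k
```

Product of 1, 3, 5, ... up to 9
`prod` takes the values: 1 → 3 → 15 → 105 → 945

Answer: 945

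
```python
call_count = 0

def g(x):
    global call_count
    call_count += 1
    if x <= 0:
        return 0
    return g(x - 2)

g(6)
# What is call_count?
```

Linear recursion stepping by 2: 4 calls from x=6 down to ≤0.

Answer: 4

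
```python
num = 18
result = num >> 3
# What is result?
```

Trace:
`num = 18` → num = 18
`result = num >> 3` → result = 2
So result = 2

Answer: 2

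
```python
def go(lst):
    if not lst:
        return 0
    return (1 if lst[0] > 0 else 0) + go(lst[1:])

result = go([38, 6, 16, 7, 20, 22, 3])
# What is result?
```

Count of positive elements in [38, 6, 16, 7, 20, 22, 3] = 7

Answer: 7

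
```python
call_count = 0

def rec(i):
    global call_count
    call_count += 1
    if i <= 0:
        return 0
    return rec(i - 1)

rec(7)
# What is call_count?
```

Linear recursion stepping by 1: 8 calls from i=7 down to ≤0.

Answer: 8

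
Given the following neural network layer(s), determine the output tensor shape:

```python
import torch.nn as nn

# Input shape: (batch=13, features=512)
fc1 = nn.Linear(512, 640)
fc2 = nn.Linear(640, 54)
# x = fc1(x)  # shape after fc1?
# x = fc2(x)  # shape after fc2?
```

Input: (13, 512) -> after fc1: (13, 640) -> Output: (13, 54)

Answer: (13, 54)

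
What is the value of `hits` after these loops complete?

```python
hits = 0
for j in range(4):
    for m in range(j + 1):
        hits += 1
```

Triangle: 1 + 2 + ... + 4
`hits` takes the values: 0 → 1 → 2 → 3 → 4 → 5 → 6 → 7 → 8 → 9 → 10

Answer: 10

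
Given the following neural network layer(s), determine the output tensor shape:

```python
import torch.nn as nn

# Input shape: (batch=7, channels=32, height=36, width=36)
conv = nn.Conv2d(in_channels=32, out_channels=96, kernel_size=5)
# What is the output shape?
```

Input: (7, 32, 36, 36) -> Output: (7, 96, 32, 32)

Answer: (7, 96, 32, 32)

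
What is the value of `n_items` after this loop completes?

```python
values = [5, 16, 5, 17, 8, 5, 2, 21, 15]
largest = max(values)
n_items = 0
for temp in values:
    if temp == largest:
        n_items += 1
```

Count of max value 21 in [5, 16, 5, 17, 8, 5, 2, 21, 15]
`n_items` takes the values: 0 → 1

Answer: 1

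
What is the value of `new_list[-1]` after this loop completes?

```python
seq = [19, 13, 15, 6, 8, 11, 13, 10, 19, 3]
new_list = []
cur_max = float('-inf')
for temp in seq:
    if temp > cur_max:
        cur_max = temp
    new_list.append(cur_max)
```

Running max ends at 19
`new_list` takes the values: [] → [19] → [19, 19] → [19, 19, 19] → [19, 19, 19, 19] → [19, 19, 19, 19, 19] → [19, 19, 19, 19, 19, 19] → [19, 19, 19, 19, 19, 19, 19] → [19, 19, 19, 19, 19, 19, 19, 19] → [19, 19, 19, 19, 19, 19, 19, 19, 19] → [19, 19, 19, 19, 19, 19, 19, 19, 19, 19]
So `new_list[-1]` = 19

Answer: 19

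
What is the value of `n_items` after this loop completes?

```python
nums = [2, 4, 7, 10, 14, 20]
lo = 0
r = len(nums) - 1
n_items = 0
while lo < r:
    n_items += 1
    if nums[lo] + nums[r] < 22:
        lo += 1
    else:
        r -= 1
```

Steps to find pair summing to 22
`n_items` takes the values: 0 → 1 → 2 → 3 → 4 → 5

Answer: 5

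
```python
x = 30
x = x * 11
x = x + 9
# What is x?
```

Trace:
`x = 30` → x = 30
`x = x * 11` → x = 330
`x = x + 9` → x = 339
So x = 339

Answer: 339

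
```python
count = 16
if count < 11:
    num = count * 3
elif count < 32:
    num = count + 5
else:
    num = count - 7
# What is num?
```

Trace:
`count = 16` → count = 16
`if count < 11: ...` → count < 11 is False, count < 32 is True → num = 21
So num = 21

Answer: 21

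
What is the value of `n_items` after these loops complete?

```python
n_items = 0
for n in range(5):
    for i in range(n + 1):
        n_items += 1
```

Triangle: 1 + 2 + ... + 5
`n_items` takes the values: 0 → 1 → 2 → 3 → 4 → 5 → 6 → 7 → 8 → 9 → 10 → 11 → 12 → 13 → 14 → 15

Answer: 15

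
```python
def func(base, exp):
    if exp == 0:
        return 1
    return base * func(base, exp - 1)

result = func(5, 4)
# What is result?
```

func(5, 4) = 5 * 5 * 5 * 5 = 625

Answer: 625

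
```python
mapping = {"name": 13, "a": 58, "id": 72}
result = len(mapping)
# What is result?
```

Trace:
`mapping = {"name": 13, "a": 58, "id": 72}` → mapping = {'name': 13, 'a': 58, 'id': 72}
`result = len(mapping)` → result = 3
So result = 3

Answer: 3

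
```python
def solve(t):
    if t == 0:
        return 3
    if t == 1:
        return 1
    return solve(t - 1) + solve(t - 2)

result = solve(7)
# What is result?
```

Build up from base cases: solve(0)=3, solve(1)=1, solve(2)=4, solve(3)=5, solve(4)=9, solve(5)=14, solve(6)=23, ..., solve(7)=37

Answer: 37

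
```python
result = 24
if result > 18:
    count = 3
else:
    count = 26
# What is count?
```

Trace:
`result = 24` → result = 24
`if result > 18: ...` → result > 18 is True → count = 3
So count = 3

Answer: 3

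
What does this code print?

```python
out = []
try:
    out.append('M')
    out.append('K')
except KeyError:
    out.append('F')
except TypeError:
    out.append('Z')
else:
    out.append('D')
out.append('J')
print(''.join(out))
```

Execution trace: 'M' (try body) → 'K' (try body, no exception) → 'D' (else) → 'J' (after the try/except). Output: MKDJ

Answer: MKDJ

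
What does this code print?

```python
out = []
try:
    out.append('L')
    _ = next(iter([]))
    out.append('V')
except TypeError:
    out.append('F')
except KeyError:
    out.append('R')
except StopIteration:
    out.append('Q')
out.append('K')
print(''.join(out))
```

Execution trace: 'L' (try body) → 'Q' (except StopIteration) → 'K' (after the try/except). Output: LQK

Answer: LQK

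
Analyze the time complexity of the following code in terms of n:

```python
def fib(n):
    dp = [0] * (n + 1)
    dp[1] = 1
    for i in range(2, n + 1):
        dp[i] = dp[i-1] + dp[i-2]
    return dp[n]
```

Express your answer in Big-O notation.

This is Dynamic programming Fibonacci. Time complexity: O(n).

Answer: O(n)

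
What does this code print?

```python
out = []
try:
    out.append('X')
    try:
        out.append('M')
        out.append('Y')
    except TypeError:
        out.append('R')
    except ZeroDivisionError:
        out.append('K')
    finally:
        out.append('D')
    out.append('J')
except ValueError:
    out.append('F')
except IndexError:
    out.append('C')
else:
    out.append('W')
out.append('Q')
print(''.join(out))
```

Execution trace: 'X' (try body) → 'M' (inner try body) → 'Y' (inner try body, no exception) → 'D' (inner finally) → 'J' (try body, no exception) → 'W' (else) → 'Q' (after the try/except). Output: XMYDJWQ

Answer: XMYDJWQ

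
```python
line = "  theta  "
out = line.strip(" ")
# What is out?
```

Trace:
`line = "  theta  "` → line = '  theta  '
`out = line.strip(" ")` → out = 'theta'
So out = 'theta'

Answer: 'theta'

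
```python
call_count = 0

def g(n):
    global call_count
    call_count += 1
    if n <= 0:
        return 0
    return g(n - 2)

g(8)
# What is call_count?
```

Linear recursion stepping by 2: 5 calls from n=8 down to ≤0.

Answer: 5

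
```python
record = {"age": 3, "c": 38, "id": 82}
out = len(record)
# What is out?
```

Trace:
`record = {"age": 3, "c": 38, "id": 82}` → record = {'age': 3, 'c': 38, 'id': 82}
`out = len(record)` → out = 3
So out = 3

Answer: 3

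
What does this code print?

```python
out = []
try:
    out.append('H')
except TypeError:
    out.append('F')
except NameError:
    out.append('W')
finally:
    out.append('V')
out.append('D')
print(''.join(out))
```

Execution trace: 'H' (try body, no exception) → 'V' (finally) → 'D' (after the try/except). Output: HVD

Answer: HVD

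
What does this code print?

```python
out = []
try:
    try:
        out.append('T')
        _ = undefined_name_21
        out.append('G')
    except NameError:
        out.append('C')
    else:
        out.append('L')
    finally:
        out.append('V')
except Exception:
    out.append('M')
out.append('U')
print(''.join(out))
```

Execution trace: 'T' (inner try body) → 'C' (inner except NameError) → 'V' (inner finally) → 'U' (after the try/except). Output: TCVU

Answer: TCVU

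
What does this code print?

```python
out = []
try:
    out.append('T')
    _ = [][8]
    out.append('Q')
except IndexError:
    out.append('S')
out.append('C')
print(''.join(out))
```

Execution trace: 'T' (try body) → 'S' (except IndexError) → 'C' (after the try/except). Output: TSC

Answer: TSC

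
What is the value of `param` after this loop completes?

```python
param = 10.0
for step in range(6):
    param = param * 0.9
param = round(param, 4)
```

Exponential decay: 10.0 * 0.9^6
`param` takes the values: 10.0 → 9.0 → 8.1 → 7.29 → 6.561 → 5.9049 → 5.31441 → 5.3144

Answer: 5.3144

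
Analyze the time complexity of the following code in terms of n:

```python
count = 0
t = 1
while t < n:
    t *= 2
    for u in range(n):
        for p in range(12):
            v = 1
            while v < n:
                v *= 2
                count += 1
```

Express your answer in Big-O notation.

Each loop level contributes: log n × n × 1 × log n. Multiplying the contributions gives O(n log² n).

Answer: O(n log² n)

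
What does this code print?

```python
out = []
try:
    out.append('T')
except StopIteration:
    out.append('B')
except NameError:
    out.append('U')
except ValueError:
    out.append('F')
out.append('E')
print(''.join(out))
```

Execution trace: 'T' (try body, no exception) → 'E' (after the try/except). Output: TE

Answer: TE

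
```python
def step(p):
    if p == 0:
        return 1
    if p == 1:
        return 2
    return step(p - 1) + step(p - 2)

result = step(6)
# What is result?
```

Build up from base cases: step(0)=1, step(1)=2, step(2)=3, step(3)=5, step(4)=8, step(5)=13, step(6)=21

Answer: 21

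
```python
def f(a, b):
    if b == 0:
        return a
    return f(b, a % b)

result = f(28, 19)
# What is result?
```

f(28, 19) -> f(19, 9) -> f(9, 1) -> f(1, 0) -> 1

Answer: 1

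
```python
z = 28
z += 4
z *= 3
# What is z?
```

Trace:
`z = 28` → z = 28
`z += 4` → z = 32
`z *= 3` → z = 96
So z = 96

Answer: 96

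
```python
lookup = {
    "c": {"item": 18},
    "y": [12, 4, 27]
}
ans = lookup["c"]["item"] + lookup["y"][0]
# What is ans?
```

Trace:
`lookup = { ...` → lookup = {'c': {'item': 18}, 'y': [12, 4, 27]}
`ans = lookup["c"]["item"] + lookup["y"][0]` → ans = 30
So ans = 30

Answer: 30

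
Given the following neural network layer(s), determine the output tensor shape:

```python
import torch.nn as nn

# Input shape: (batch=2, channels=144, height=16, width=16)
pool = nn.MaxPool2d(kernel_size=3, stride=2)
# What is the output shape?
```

Input: (2, 144, 16, 16) -> Output: (2, 144, 7, 7)

Answer: (2, 144, 7, 7)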